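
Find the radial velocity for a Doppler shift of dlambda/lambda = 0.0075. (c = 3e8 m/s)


v = (dlambda/lambda) * c = 0.0075 * 3e8 = 2.250e+06

2.250e+06 m/s


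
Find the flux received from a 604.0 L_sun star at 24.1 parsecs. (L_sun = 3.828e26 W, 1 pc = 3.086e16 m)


F = L / (4*pi*d^2) = 2.312e+29 / (4*pi*(7.437e+17)^2) = 3.326e-08

3.326e-08 W/m^2


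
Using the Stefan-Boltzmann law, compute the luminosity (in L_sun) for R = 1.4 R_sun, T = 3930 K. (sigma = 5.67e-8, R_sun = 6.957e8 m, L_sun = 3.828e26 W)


R = 1.4 * 6.957e8 m = 9.7398e+08 m. L = 4*pi*R^2*sigma*T^4 = 4*pi*(9.7398e+08)^2 * 5.67e-8 * 3930^4 = 1.612364407e+26 W. L/L_sun = 1.612364407e+26 / 3.828e26 = 0.4212

0.4212 L_sun


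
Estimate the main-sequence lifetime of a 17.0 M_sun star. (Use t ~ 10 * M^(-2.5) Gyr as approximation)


t = 10 * M^(-2.5) = 10 * 17.0^(-2.5) = 0.0084

0.0084 Gyr


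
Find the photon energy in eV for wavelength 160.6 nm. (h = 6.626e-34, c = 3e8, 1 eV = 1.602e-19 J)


E = hc/lambda = 6.626e-34 * 3e8 / 1.606e-07 = 1.238e-18 J = 7.7262 eV

7.7262 eV


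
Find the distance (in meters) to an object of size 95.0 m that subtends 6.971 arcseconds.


D = size / theta_rad, theta_rad = 6.971 * pi/(180*3600) = 3.380e-05, D = 2.811e+06

2.811e+06 m


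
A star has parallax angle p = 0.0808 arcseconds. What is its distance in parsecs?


d = 1/p = 1/0.0808 = 12.3762

12.3762 pc


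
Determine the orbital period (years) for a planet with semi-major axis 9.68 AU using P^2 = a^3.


P = a^(3/2) = 9.68^1.5 = 30.1171

30.1171 years


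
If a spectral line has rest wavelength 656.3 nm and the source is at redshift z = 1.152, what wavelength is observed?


lam_obs = lam_emit * (1 + z) = 656.3 * (1 + 1.152) = 1412.3576

1412.3576 nm


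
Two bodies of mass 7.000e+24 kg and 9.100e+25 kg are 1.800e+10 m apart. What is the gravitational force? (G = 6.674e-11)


F = G*m1*m2/r^2 = 6.674e-11 * 7.000e+24 * 9.100e+25 / (1.800e+10)^2 = 6.674e-11 * 6.370e+50 / 3.240e+20 = 1.312e+20

1.312e+20 N


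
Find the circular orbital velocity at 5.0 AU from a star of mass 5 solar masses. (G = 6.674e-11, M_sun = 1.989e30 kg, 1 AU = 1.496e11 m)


v = sqrt(GM/r) = sqrt(6.674e-11 * 9.945e+30 / 7.480e+11) = 29788.2298

29788.2298 m/s


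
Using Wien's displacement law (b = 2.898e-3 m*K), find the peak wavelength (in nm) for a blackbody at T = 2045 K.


lam_max = b / T = 2.898e-3 / 2045 = 1.417e-06 m = 1417.1149 nm

1417.1149 nm


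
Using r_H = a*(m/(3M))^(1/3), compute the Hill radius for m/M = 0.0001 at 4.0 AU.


r_H = a * (m/3M)^(1/3) = 4.0 * (0.0001/3)^(1/3) = 0.1287

0.1287 AU


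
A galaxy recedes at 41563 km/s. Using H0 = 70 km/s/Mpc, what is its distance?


d = v / H0 = 41563 / 70 = 593.7571

593.7571 Mpc


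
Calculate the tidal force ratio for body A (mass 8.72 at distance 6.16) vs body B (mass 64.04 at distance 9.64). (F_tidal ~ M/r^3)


Ratio = (M1/r1^3) / (M2/r2^3) = (8.72/6.16^3) / (64.04/9.64^3) = 0.5219

0.5219


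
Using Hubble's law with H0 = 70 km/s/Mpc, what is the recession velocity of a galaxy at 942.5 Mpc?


v = H0 * d = 70 * 942.5 = 65975.0

65975.0 km/s


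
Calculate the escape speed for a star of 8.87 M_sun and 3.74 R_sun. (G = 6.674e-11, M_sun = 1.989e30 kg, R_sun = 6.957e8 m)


M = 8.87 * 1.989e30 kg = 1.764243e+31 kg; R = 3.74 * 6.957e8 m = 2.601918e+09 m. v_esc = sqrt(2GM/R) = sqrt(2 * 6.674e-11 * 1.764243e+31 / 2.601918e+09) = 951350.3837

951350.3837 m/s


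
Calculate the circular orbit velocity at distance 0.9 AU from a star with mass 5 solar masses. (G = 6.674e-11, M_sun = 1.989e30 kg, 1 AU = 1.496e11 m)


v = sqrt(GM/r) = sqrt(6.674e-11 * 9.945e+30 / 1.346e+11) = 70211.531

70211.531 m/s


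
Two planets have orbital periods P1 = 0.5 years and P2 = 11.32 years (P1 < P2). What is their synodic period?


1/P_syn = |1/P1 - 1/P2| = |1/0.5 - 1/11.32| => P_syn = 0.5231

0.5231 years


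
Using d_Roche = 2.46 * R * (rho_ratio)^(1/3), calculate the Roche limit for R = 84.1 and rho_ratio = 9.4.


d_Roche = 2.46 * 84.1 * 9.4^(1/3) = 436.6234

436.6234


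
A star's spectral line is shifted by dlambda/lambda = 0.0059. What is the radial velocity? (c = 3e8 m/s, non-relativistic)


v = (dlambda/lambda) * c = 0.0059 * 3e8 = 1.770e+06

1.770e+06 m/s


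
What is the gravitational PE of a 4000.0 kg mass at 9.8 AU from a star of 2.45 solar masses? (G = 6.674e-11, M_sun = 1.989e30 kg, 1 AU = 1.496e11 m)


M = 2.45 * 1.989e30 kg = 4.87305e+30 kg; r = 9.8 AU * 1.496e11 m/AU = 1.46608e+12 m. U = -GM*m/r = -(6.674e-11 * 4.87305e+30 * 4000.0) / 1.46608e+12 = -8.873e+11

-8.873e+11 J


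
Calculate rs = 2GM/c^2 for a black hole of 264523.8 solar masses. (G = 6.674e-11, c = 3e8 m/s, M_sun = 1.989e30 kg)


M = 264523.8 * 1.989e30 kg = 5.261378382e+35 kg. rs = 2GM/c^2 = 2 * 6.674e-11 * 5.261378382e+35 / (3e8)^2 = 7.803e+08

7.803e+08 m


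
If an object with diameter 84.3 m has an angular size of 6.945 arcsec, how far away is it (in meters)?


D = size / theta_rad, theta_rad = 6.945 * pi/(180*3600) = 3.367e-05, D = 2.504e+06

2.504e+06 m


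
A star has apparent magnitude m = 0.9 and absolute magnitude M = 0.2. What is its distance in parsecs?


d = 10^((m - M + 5)/5) = 10^((0.9 - 0.2 + 5)/5) = 13.8038

13.8038 pc


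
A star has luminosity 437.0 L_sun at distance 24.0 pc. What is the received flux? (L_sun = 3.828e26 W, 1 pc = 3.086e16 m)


F = L / (4*pi*d^2) = 1.673e+29 / (4*pi*(7.406e+17)^2) = 2.427e-08

2.427e-08 W/m^2


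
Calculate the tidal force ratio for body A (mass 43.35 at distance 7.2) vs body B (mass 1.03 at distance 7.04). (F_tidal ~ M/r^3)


Ratio = (M1/r1^3) / (M2/r2^3) = (43.35/7.2^3) / (1.03/7.04^3) = 39.3434

39.3434


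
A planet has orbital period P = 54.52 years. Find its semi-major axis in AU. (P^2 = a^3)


a = P^(2/3) = 54.52^(2/3) = 14.3782

14.3782 AU


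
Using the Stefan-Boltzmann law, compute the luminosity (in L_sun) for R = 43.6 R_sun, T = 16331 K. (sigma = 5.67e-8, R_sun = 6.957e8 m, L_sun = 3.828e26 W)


R = 43.6 * 6.957e8 m = 3.033252e+10 m. L = 4*pi*R^2*sigma*T^4 = 4*pi*(3.033252e+10)^2 * 5.67e-8 * 16331^4 = 4.662952843e+31 W. L/L_sun = 4.662952843e+31 / 3.828e26 = 121811.7253

121811.7253 L_sun


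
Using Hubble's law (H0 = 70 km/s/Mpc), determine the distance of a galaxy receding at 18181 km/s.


d = v / H0 = 18181 / 70 = 259.7286

259.7286 Mpc


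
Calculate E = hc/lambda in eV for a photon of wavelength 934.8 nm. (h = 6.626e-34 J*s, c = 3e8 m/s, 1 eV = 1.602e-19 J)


E = hc/lambda = 6.626e-34 * 3e8 / 9.348e-07 = 2.126e-19 J = 1.3274 eV

1.3274 eV


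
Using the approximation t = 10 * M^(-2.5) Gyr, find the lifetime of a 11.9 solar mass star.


t = 10 * M^(-2.5) = 10 * 11.9^(-2.5) = 0.0205

0.0205 Gyr


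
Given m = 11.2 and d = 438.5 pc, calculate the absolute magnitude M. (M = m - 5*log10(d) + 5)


M = m - 5*log10(d) + 5 = 11.2 - 5*log10(438.5) + 5 = 2.9902

2.9902


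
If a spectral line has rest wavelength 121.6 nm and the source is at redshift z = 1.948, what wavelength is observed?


lam_obs = lam_emit * (1 + z) = 121.6 * (1 + 1.948) = 358.4768

358.4768 nm


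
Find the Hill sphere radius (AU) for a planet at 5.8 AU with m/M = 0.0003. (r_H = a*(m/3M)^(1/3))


r_H = a * (m/3M)^(1/3) = 5.8 * (0.0003/3)^(1/3) = 0.2692

0.2692 AU


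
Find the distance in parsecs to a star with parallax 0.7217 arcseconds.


d = 1/p = 1/0.7217 = 1.3856

1.3856 pc


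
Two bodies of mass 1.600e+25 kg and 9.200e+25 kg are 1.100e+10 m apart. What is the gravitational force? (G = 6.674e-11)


F = G*m1*m2/r^2 = 6.674e-11 * 1.600e+25 * 9.200e+25 / (1.100e+10)^2 = 6.674e-11 * 1.472e+51 / 1.210e+20 = 8.119e+20

8.119e+20 N


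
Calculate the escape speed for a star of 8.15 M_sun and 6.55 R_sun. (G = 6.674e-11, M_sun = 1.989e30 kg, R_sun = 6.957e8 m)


M = 8.15 * 1.989e30 kg = 1.621035e+31 kg; R = 6.55 * 6.957e8 m = 4.556835e+09 m. v_esc = sqrt(2GM/R) = sqrt(2 * 6.674e-11 * 1.621035e+31 / 4.556835e+09) = 689084.7572

689084.7572 m/s


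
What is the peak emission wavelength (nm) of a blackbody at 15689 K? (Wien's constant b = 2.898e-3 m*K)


lam_max = b / T = 2.898e-3 / 15689 = 1.847e-07 m = 184.7154 nm

184.7154 nm


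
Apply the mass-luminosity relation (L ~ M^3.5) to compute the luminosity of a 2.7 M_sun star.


L/L_sun = (M/M_sun)^3.5 = 2.7^3.5 = 32.3425

32.3425 L_sun


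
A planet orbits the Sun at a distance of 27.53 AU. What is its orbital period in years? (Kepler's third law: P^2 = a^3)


P = a^(3/2) = 27.53^1.5 = 144.4473

144.4473 years


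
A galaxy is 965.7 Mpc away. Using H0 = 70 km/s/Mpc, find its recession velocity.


v = H0 * d = 70 * 965.7 = 67599.0

67599.0 km/s


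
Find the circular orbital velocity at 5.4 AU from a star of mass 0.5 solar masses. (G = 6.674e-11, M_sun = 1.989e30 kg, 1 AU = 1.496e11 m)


v = sqrt(GM/r) = sqrt(6.674e-11 * 9.945e+29 / 8.078e+11) = 9064.2697

9064.2697 m/s


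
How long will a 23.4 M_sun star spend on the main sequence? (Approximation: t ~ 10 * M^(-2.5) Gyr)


t = 10 * M^(-2.5) = 10 * 23.4^(-2.5) = 0.0038

0.0038 Gyr


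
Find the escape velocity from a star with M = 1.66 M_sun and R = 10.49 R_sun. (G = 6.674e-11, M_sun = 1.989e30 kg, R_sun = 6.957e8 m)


M = 1.66 * 1.989e30 kg = 3.30174e+30 kg; R = 10.49 * 6.957e8 m = 7.297893e+09 m. v_esc = sqrt(2GM/R) = sqrt(2 * 6.674e-11 * 3.30174e+30 / 7.297893e+09) = 245742.7923

245742.7923 m/s


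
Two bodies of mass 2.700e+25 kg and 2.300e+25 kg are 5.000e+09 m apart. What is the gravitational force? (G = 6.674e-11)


F = G*m1*m2/r^2 = 6.674e-11 * 2.700e+25 * 2.300e+25 / (5.000e+09)^2 = 6.674e-11 * 6.210e+50 / 2.500e+19 = 1.658e+21

1.658e+21 N


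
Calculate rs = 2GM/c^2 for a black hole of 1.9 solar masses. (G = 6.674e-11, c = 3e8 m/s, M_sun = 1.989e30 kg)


M = 1.9 * 1.989e30 kg = 3.7791e+30 kg. rs = 2GM/c^2 = 2 * 6.674e-11 * 3.7791e+30 / (3e8)^2 = 5604.8252

5604.8252 m


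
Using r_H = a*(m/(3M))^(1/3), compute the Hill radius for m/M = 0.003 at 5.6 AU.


r_H = a * (m/3M)^(1/3) = 5.6 * (0.003/3)^(1/3) = 0.56

0.56 AU


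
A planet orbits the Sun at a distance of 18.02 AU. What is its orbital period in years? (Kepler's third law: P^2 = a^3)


P = a^(3/2) = 18.02^1.5 = 76.4948

76.4948 years


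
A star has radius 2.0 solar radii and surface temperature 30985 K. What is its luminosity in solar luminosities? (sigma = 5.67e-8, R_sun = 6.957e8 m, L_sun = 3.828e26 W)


R = 2.0 * 6.957e8 m = 1.3914e+09 m. L = 4*pi*R^2*sigma*T^4 = 4*pi*(1.3914e+09)^2 * 5.67e-8 * 30985^4 = 1.271460647e+30 W. L/L_sun = 1.271460647e+30 / 3.828e26 = 3321.475

3321.475 L_sun


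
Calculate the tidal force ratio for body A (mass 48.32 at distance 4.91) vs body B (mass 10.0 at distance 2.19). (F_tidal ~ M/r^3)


Ratio = (M1/r1^3) / (M2/r2^3) = (48.32/4.91^3) / (10.0/2.19^3) = 0.4288

0.4288


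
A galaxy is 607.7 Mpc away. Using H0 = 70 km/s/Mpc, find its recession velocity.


v = H0 * d = 70 * 607.7 = 42539.0

42539.0 km/s


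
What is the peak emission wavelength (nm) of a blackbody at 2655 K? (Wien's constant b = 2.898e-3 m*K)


lam_max = b / T = 2.898e-3 / 2655 = 1.092e-06 m = 1091.5254 nm

1091.5254 nm


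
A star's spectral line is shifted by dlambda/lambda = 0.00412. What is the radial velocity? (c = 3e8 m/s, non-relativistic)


v = (dlambda/lambda) * c = 0.00412 * 3e8 = 1.236e+06

1.236e+06 m/s


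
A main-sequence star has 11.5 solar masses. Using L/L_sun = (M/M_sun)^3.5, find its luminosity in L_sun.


L/L_sun = (M/M_sun)^3.5 = 11.5^3.5 = 5157.5381

5157.5381 L_sun


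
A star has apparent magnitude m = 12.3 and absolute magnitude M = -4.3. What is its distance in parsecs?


d = 10^((m - M + 5)/5) = 10^((12.3 - -4.3 + 5)/5) = 20892.9613

20892.9613 pc


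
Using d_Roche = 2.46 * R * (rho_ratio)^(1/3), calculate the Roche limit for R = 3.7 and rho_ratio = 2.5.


d_Roche = 2.46 * 3.7 * 2.5^(1/3) = 12.3533

12.3533


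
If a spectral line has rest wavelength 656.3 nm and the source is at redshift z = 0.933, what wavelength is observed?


lam_obs = lam_emit * (1 + z) = 656.3 * (1 + 0.933) = 1268.6279

1268.6279 nm


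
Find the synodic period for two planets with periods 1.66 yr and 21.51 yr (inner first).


1/P_syn = |1/P1 - 1/P2| = |1/1.66 - 1/21.51| => P_syn = 1.7988

1.7988 years


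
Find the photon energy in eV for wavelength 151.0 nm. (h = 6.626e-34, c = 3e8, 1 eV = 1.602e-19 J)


E = hc/lambda = 6.626e-34 * 3e8 / 1.510e-07 = 1.316e-18 J = 8.2174 eV

8.2174 eV


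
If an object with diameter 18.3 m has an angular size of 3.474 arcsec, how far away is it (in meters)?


D = size / theta_rad, theta_rad = 3.474 * pi/(180*3600) = 1.684e-05, D = 1.087e+06

1.087e+06 m


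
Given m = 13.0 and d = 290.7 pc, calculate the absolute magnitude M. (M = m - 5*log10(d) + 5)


M = m - 5*log10(d) + 5 = 13.0 - 5*log10(290.7) + 5 = 5.6828

5.6828


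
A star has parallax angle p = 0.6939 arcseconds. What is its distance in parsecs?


d = 1/p = 1/0.6939 = 1.4411

1.4411 pc


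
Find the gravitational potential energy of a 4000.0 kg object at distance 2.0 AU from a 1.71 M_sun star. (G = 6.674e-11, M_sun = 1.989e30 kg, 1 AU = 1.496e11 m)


M = 1.71 * 1.989e30 kg = 3.40119e+30 kg; r = 2.0 AU * 1.496e11 m/AU = 2.992e+11 m. U = -GM*m/r = -(6.674e-11 * 3.40119e+30 * 4000.0) / 2.992e+11 = -3.035e+12

-3.035e+12 J


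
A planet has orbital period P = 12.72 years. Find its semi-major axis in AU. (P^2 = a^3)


a = P^(2/3) = 12.72^(2/3) = 5.4491

5.4491 AU


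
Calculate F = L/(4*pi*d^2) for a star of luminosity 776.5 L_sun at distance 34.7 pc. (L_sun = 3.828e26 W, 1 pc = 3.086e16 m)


F = L / (4*pi*d^2) = 2.972e+29 / (4*pi*(1.071e+18)^2) = 2.063e-08

2.063e-08 W/m^2


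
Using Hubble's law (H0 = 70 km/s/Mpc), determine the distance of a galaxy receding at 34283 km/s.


d = v / H0 = 34283 / 70 = 489.7571

489.7571 Mpc


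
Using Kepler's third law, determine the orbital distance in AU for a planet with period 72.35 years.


a = P^(2/3) = 72.35^(2/3) = 17.363

17.363 AU


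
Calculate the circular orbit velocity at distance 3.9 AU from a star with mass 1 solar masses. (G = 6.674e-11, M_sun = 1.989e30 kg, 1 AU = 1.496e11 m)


v = sqrt(GM/r) = sqrt(6.674e-11 * 1.989e+30 / 5.834e+11) = 15083.8565

15083.8565 m/s


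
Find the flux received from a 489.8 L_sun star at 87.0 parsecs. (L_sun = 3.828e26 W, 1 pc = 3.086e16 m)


F = L / (4*pi*d^2) = 1.875e+29 / (4*pi*(2.685e+18)^2) = 2.070e-09

2.070e-09 W/m^2


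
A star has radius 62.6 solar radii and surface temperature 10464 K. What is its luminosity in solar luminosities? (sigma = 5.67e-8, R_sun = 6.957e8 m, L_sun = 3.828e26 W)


R = 62.6 * 6.957e8 m = 4.355082e+10 m. L = 4*pi*R^2*sigma*T^4 = 4*pi*(4.355082e+10)^2 * 5.67e-8 * 10464^4 = 1.620229443e+31 W. L/L_sun = 1.620229443e+31 / 3.828e26 = 42325.743

42325.743 L_sun


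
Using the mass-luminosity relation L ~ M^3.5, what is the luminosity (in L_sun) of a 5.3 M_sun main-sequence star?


L/L_sun = (M/M_sun)^3.5 = 5.3^3.5 = 342.7406

342.7406 L_sun


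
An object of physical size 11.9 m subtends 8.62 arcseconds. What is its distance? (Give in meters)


D = size / theta_rad, theta_rad = 8.62 * pi/(180*3600) = 4.179e-05, D = 284750.7186

284750.7186 m


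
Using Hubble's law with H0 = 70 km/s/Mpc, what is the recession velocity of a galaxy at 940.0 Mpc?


v = H0 * d = 70 * 940.0 = 65800.0

65800.0 km/s


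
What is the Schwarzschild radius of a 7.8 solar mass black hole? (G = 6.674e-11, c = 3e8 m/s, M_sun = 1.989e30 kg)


M = 7.8 * 1.989e30 kg = 1.55142e+31 kg. rs = 2GM/c^2 = 2 * 6.674e-11 * 1.55142e+31 / (3e8)^2 = 23009.2824

23009.2824 m


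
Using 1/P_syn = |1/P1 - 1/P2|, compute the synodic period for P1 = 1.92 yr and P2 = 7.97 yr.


1/P_syn = |1/P1 - 1/P2| = |1/1.92 - 1/7.97| => P_syn = 2.5293

2.5293 years


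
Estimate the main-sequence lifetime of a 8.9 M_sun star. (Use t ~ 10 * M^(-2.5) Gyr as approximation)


t = 10 * M^(-2.5) = 10 * 8.9^(-2.5) = 0.0423

0.0423 Gyr


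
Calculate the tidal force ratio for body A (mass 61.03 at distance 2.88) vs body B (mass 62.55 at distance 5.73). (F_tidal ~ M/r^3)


Ratio = (M1/r1^3) / (M2/r2^3) = (61.03/2.88^3) / (62.55/5.73^3) = 7.6843

7.6843


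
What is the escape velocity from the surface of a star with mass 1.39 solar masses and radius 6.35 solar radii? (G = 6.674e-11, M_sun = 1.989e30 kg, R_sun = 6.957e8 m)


M = 1.39 * 1.989e30 kg = 2.76471e+30 kg; R = 6.35 * 6.957e8 m = 4.417695e+09 m. v_esc = sqrt(2GM/R) = sqrt(2 * 6.674e-11 * 2.76471e+30 / 4.417695e+09) = 289024.7448

289024.7448 m/s


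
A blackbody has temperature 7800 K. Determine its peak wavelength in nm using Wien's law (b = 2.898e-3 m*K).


lam_max = b / T = 2.898e-3 / 7800 = 3.715e-07 m = 371.5385 nm

371.5385 nm


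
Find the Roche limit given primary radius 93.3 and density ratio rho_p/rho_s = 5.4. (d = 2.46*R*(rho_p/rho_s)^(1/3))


d_Roche = 2.46 * 93.3 * 5.4^(1/3) = 402.6688

402.6688


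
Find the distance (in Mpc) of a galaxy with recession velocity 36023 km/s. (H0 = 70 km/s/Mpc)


d = v / H0 = 36023 / 70 = 514.6143

514.6143 Mpc


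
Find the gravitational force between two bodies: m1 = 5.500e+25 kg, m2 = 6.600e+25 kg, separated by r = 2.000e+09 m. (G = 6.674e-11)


F = G*m1*m2/r^2 = 6.674e-11 * 5.500e+25 * 6.600e+25 / (2.000e+09)^2 = 6.674e-11 * 3.630e+51 / 4.000e+18 = 6.057e+22

6.057e+22 N


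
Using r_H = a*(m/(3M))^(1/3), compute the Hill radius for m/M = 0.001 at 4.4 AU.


r_H = a * (m/3M)^(1/3) = 4.4 * (0.001/3)^(1/3) = 0.3051

0.3051 AU


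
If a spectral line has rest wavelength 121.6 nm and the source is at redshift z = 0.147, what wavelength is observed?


lam_obs = lam_emit * (1 + z) = 121.6 * (1 + 0.147) = 139.4752

139.4752 nm


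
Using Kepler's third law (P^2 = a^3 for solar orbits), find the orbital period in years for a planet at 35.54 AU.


P = a^(3/2) = 35.54^1.5 = 211.8733

211.8733 years


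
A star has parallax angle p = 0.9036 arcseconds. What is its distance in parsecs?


d = 1/p = 1/0.9036 = 1.1067

1.1067 pc


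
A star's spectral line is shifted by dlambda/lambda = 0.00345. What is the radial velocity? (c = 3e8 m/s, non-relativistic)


v = (dlambda/lambda) * c = 0.00345 * 3e8 = 1.035e+06

1.035e+06 m/s


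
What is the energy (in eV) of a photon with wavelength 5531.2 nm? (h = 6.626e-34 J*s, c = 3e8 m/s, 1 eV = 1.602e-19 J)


E = hc/lambda = 6.626e-34 * 3e8 / 5.531e-06 = 3.594e-20 J = 0.2243 eV

0.2243 eV


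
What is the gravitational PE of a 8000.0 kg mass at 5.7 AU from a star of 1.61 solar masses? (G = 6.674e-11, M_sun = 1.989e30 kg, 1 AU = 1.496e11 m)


M = 1.61 * 1.989e30 kg = 3.20229e+30 kg; r = 5.7 AU * 1.496e11 m/AU = 8.5272e+11 m. U = -GM*m/r = -(6.674e-11 * 3.20229e+30 * 8000.0) / 8.5272e+11 = -2.005e+12

-2.005e+12 J


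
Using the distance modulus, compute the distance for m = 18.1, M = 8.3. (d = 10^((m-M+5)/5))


d = 10^((m - M + 5)/5) = 10^((18.1 - 8.3 + 5)/5) = 912.0108

912.0108 pc


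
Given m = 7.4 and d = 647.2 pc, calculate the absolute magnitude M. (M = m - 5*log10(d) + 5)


M = m - 5*log10(d) + 5 = 7.4 - 5*log10(647.2) + 5 = -1.6552

-1.6552


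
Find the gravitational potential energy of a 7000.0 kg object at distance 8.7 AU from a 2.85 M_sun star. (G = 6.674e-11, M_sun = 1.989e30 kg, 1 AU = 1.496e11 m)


M = 2.85 * 1.989e30 kg = 5.66865e+30 kg; r = 8.7 AU * 1.496e11 m/AU = 1.30152e+12 m. U = -GM*m/r = -(6.674e-11 * 5.66865e+30 * 7000.0) / 1.30152e+12 = -2.035e+12

-2.035e+12 J


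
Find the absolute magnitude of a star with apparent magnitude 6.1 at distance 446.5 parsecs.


M = m - 5*log10(d) + 5 = 6.1 - 5*log10(446.5) + 5 = -2.1491

-2.1491


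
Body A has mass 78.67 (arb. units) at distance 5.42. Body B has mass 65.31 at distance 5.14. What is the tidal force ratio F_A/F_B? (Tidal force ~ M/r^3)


Ratio = (M1/r1^3) / (M2/r2^3) = (78.67/5.42^3) / (65.31/5.14^3) = 1.0274

1.0274


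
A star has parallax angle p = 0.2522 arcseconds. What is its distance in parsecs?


d = 1/p = 1/0.2522 = 3.9651

3.9651 pc


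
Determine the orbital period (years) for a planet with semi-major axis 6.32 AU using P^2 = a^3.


P = a^(3/2) = 6.32^1.5 = 15.8882

15.8882 years


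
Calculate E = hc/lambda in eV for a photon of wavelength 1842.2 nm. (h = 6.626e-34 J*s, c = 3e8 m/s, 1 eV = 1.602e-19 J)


E = hc/lambda = 6.626e-34 * 3e8 / 1.842e-06 = 1.079e-19 J = 0.6736 eV

0.6736 eV


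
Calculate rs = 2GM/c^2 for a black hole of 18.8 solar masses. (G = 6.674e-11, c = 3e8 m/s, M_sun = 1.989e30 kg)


M = 18.8 * 1.989e30 kg = 3.73932e+31 kg. rs = 2GM/c^2 = 2 * 6.674e-11 * 3.73932e+31 / (3e8)^2 = 55458.2704

55458.2704 m


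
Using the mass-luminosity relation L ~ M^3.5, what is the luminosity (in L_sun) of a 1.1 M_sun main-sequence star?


L/L_sun = (M/M_sun)^3.5 = 1.1^3.5 = 1.396

1.396 L_sun


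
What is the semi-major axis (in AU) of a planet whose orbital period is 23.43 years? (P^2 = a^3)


a = P^(2/3) = 23.43^(2/3) = 8.1881

8.1881 AU


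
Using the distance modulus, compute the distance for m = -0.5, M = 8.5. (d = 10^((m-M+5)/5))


d = 10^((m - M + 5)/5) = 10^((-0.5 - 8.5 + 5)/5) = 0.1585

0.1585 pc


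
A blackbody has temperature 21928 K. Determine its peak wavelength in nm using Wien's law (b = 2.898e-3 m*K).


lam_max = b / T = 2.898e-3 / 21928 = 1.322e-07 m = 132.1598 nm

132.1598 nm


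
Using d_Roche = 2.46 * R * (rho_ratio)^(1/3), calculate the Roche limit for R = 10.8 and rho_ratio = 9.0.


d_Roche = 2.46 * 10.8 * 9.0^(1/3) = 55.2637

55.2637


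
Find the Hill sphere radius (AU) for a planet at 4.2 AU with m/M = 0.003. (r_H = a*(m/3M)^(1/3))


r_H = a * (m/3M)^(1/3) = 4.2 * (0.003/3)^(1/3) = 0.42

0.42 AU


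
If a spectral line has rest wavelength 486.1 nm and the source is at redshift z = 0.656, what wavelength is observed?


lam_obs = lam_emit * (1 + z) = 486.1 * (1 + 0.656) = 804.9816

804.9816 nm


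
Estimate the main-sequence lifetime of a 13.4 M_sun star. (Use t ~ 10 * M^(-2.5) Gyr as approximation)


t = 10 * M^(-2.5) = 10 * 13.4^(-2.5) = 0.0152

0.0152 Gyr


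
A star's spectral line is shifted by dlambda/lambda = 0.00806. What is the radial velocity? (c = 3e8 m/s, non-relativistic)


v = (dlambda/lambda) * c = 0.00806 * 3e8 = 2.418e+06

2.418e+06 m/s


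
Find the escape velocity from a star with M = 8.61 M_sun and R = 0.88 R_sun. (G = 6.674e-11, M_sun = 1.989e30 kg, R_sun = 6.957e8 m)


M = 8.61 * 1.989e30 kg = 1.712529e+31 kg; R = 0.88 * 6.957e8 m = 6.12216e+08 m. v_esc = sqrt(2GM/R) = sqrt(2 * 6.674e-11 * 1.712529e+31 / 6.12216e+08) = 1.932e+06

1.932e+06 m/s


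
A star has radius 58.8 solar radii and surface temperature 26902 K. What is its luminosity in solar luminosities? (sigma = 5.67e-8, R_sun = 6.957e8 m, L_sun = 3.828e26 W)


R = 58.8 * 6.957e8 m = 4.090716e+10 m. L = 4*pi*R^2*sigma*T^4 = 4*pi*(4.090716e+10)^2 * 5.67e-8 * 26902^4 = 6.244962793e+32 W. L/L_sun = 6.244962793e+32 / 3.828e26 = 1.631e+06

1.631e+06 L_sun


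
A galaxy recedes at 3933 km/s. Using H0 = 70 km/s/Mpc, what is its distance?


d = v / H0 = 3933 / 70 = 56.1857

56.1857 Mpc


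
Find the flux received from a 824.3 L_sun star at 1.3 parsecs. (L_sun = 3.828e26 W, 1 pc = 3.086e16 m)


F = L / (4*pi*d^2) = 3.155e+29 / (4*pi*(4.012e+16)^2) = 1.560e-05

1.560e-05 W/m^2


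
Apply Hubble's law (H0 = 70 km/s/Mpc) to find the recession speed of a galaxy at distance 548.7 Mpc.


v = H0 * d = 70 * 548.7 = 38409.0

38409.0 km/s


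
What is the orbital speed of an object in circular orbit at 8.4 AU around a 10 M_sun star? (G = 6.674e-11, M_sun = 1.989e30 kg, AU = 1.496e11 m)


v = sqrt(GM/r) = sqrt(6.674e-11 * 1.989e+31 / 1.257e+12) = 32501.6233

32501.6233 m/s


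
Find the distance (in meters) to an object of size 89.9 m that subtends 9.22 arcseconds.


D = size / theta_rad, theta_rad = 9.22 * pi/(180*3600) = 4.470e-05, D = 2.011e+06

2.011e+06 m


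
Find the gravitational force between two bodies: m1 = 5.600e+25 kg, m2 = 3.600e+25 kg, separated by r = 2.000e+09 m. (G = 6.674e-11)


F = G*m1*m2/r^2 = 6.674e-11 * 5.600e+25 * 3.600e+25 / (2.000e+09)^2 = 6.674e-11 * 2.016e+51 / 4.000e+18 = 3.364e+22

3.364e+22 N


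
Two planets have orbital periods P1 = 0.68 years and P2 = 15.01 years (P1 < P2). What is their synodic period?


1/P_syn = |1/P1 - 1/P2| = |1/0.68 - 1/15.01| => P_syn = 0.7123

0.7123 years


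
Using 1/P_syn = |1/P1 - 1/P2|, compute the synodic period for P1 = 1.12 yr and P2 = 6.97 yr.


1/P_syn = |1/P1 - 1/P2| = |1/1.12 - 1/6.97| => P_syn = 1.3344

1.3344 years


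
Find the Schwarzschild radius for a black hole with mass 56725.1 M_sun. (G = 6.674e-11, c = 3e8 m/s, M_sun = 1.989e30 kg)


M = 56725.1 * 1.989e30 kg = 1.128262239e+35 kg. rs = 2GM/c^2 = 2 * 6.674e-11 * 1.128262239e+35 / (3e8)^2 = 1.673e+08

1.673e+08 m


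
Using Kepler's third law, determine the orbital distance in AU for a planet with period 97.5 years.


a = P^(2/3) = 97.5^(2/3) = 21.1838

21.1838 AU


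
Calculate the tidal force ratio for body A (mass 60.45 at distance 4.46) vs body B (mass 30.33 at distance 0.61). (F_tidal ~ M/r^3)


Ratio = (M1/r1^3) / (M2/r2^3) = (60.45/4.46^3) / (30.33/0.61^3) = 0.0051

0.0051


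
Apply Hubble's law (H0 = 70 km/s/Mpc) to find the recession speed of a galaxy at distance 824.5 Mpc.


v = H0 * d = 70 * 824.5 = 57715.0

57715.0 km/s


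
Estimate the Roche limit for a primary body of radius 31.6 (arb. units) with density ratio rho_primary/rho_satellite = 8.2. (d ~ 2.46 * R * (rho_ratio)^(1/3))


d_Roche = 2.46 * 31.6 * 8.2^(1/3) = 156.757

156.757


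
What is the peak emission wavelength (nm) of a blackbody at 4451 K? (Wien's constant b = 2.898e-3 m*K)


lam_max = b / T = 2.898e-3 / 4451 = 6.511e-07 m = 651.0896 nm

651.0896 nm


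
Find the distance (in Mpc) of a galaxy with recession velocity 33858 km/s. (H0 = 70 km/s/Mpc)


d = v / H0 = 33858 / 70 = 483.6857

483.6857 Mpc


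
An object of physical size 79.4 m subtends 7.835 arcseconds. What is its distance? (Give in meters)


D = size / theta_rad, theta_rad = 7.835 * pi/(180*3600) = 3.799e-05, D = 2.090e+06

2.090e+06 m


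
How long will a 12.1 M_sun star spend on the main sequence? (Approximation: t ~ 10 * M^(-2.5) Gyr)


t = 10 * M^(-2.5) = 10 * 12.1^(-2.5) = 0.0196

0.0196 Gyr


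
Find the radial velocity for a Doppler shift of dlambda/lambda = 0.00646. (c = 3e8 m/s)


v = (dlambda/lambda) * c = 0.00646 * 3e8 = 1.938e+06

1.938e+06 m/s


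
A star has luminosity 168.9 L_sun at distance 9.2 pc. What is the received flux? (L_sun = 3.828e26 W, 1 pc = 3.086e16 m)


F = L / (4*pi*d^2) = 6.465e+28 / (4*pi*(2.839e+17)^2) = 6.383e-08

6.383e-08 W/m^2


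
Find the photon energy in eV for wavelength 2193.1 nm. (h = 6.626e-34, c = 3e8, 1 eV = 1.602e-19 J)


E = hc/lambda = 6.626e-34 * 3e8 / 2.193e-06 = 9.064e-20 J = 0.5658 eV

0.5658 eV


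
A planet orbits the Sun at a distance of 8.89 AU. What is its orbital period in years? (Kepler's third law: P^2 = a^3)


P = a^(3/2) = 8.89^1.5 = 26.5065

26.5065 years


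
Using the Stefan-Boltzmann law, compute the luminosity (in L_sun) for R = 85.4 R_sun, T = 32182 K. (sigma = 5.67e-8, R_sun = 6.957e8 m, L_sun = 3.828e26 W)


R = 85.4 * 6.957e8 m = 5.941278e+10 m. L = 4*pi*R^2*sigma*T^4 = 4*pi*(5.941278e+10)^2 * 5.67e-8 * 32182^4 = 2.697769206e+33 W. L/L_sun = 2.697769206e+33 / 3.828e26 = 7.047e+06

7.047e+06 L_sun


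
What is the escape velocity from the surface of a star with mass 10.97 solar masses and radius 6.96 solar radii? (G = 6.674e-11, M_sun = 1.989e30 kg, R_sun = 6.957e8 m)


M = 10.97 * 1.989e30 kg = 2.181933e+31 kg; R = 6.96 * 6.957e8 m = 4.842072e+09 m. v_esc = sqrt(2GM/R) = sqrt(2 * 6.674e-11 * 2.181933e+31 / 4.842072e+09) = 775556.0371

775556.0371 m/s


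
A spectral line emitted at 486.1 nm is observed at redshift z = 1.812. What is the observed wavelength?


lam_obs = lam_emit * (1 + z) = 486.1 * (1 + 1.812) = 1366.9132

1366.9132 nm


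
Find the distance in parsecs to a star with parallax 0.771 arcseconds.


d = 1/p = 1/0.771 = 1.297

1.297 pc


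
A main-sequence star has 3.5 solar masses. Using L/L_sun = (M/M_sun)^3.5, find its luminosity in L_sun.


L/L_sun = (M/M_sun)^3.5 = 3.5^3.5 = 80.2118

80.2118 L_sun


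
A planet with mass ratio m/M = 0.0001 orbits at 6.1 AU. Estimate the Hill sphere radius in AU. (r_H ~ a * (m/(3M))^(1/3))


r_H = a * (m/3M)^(1/3) = 6.1 * (0.0001/3)^(1/3) = 0.1963

0.1963 AU


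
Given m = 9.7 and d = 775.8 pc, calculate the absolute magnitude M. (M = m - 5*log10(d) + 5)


M = m - 5*log10(d) + 5 = 9.7 - 5*log10(775.8) + 5 = 0.2513

0.2513


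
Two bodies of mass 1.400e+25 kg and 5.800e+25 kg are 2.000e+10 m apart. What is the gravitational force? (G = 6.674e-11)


F = G*m1*m2/r^2 = 6.674e-11 * 1.400e+25 * 5.800e+25 / (2.000e+10)^2 = 6.674e-11 * 8.120e+50 / 4.000e+20 = 1.355e+20

1.355e+20 N


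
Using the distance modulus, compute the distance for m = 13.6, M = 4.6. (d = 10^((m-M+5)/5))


d = 10^((m - M + 5)/5) = 10^((13.6 - 4.6 + 5)/5) = 630.9573

630.9573 pc


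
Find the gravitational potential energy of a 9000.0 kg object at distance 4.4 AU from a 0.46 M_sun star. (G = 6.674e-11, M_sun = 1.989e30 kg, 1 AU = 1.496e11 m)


M = 0.46 * 1.989e30 kg = 9.1494e+29 kg; r = 4.4 AU * 1.496e11 m/AU = 6.5824e+11 m. U = -GM*m/r = -(6.674e-11 * 9.1494e+29 * 9000.0) / 6.5824e+11 = -8.349e+11

-8.349e+11 J


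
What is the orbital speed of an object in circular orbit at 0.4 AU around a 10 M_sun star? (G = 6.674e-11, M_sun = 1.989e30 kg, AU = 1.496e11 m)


v = sqrt(GM/r) = sqrt(6.674e-11 * 1.989e+31 / 5.984e+10) = 148941.1491

148941.1491 m/s


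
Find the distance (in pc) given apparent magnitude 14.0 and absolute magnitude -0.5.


d = 10^((m - M + 5)/5) = 10^((14.0 - -0.5 + 5)/5) = 7943.2823

7943.2823 pc


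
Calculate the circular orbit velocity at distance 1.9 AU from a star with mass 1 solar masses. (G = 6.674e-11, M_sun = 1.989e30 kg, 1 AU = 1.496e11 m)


v = sqrt(GM/r) = sqrt(6.674e-11 * 1.989e+30 / 2.842e+11) = 21610.6533

21610.6533 m/s


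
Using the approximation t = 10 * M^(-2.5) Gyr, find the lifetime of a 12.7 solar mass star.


t = 10 * M^(-2.5) = 10 * 12.7^(-2.5) = 0.0174

0.0174 Gyr


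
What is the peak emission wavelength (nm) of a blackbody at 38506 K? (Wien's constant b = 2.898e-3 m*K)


lam_max = b / T = 2.898e-3 / 38506 = 7.526e-08 m = 75.261 nm

75.261 nm


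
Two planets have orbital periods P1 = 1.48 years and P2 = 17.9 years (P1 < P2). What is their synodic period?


1/P_syn = |1/P1 - 1/P2| = |1/1.48 - 1/17.9| => P_syn = 1.6134

1.6134 years


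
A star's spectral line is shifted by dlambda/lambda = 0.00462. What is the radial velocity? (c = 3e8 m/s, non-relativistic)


v = (dlambda/lambda) * c = 0.00462 * 3e8 = 1.386e+06

1.386e+06 m/s


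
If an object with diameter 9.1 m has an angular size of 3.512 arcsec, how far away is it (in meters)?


D = size / theta_rad, theta_rad = 3.512 * pi/(180*3600) = 1.703e-05, D = 534456.0754

534456.0754 m


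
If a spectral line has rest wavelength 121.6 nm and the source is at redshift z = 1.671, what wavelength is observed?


lam_obs = lam_emit * (1 + z) = 121.6 * (1 + 1.671) = 324.7936

324.7936 nm


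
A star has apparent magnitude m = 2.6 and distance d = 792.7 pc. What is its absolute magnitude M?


M = m - 5*log10(d) + 5 = 2.6 - 5*log10(792.7) + 5 = -6.8955

-6.8955


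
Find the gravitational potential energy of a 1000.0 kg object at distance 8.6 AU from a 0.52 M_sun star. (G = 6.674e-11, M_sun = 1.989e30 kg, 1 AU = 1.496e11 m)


M = 0.52 * 1.989e30 kg = 1.03428e+30 kg; r = 8.6 AU * 1.496e11 m/AU = 1.28656e+12 m. U = -GM*m/r = -(6.674e-11 * 1.03428e+30 * 1000.0) / 1.28656e+12 = -5.365e+10

-5.365e+10 J


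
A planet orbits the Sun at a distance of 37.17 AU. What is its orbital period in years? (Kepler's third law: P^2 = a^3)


P = a^(3/2) = 37.17^1.5 = 226.6151

226.6151 years


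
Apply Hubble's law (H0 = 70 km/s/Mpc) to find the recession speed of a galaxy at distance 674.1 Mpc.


v = H0 * d = 70 * 674.1 = 47187.0

47187.0 km/s


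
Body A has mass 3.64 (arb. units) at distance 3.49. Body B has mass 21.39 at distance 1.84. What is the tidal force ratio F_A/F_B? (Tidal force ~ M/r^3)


Ratio = (M1/r1^3) / (M2/r2^3) = (3.64/3.49^3) / (21.39/1.84^3) = 0.0249

0.0249


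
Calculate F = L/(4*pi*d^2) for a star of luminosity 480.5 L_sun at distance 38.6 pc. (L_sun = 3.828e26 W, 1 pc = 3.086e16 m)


F = L / (4*pi*d^2) = 1.839e+29 / (4*pi*(1.191e+18)^2) = 1.032e-08

1.032e-08 W/m^2


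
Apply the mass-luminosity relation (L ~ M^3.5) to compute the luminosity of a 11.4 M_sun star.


L/L_sun = (M/M_sun)^3.5 = 11.4^3.5 = 5002.2683

5002.2683 L_sun


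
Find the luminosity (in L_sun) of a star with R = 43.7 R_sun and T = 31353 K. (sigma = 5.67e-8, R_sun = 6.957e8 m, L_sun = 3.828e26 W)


R = 43.7 * 6.957e8 m = 3.040209e+10 m. L = 4*pi*R^2*sigma*T^4 = 4*pi*(3.040209e+10)^2 * 5.67e-8 * 31353^4 = 6.363795474e+32 W. L/L_sun = 6.363795474e+32 / 3.828e26 = 1.662e+06

1.662e+06 L_sun


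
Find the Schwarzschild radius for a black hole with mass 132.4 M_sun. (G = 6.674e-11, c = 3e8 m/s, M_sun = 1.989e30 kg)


M = 132.4 * 1.989e30 kg = 2.633436e+32 kg. rs = 2GM/c^2 = 2 * 6.674e-11 * 2.633436e+32 / (3e8)^2 = 390567.8192

390567.8192 m


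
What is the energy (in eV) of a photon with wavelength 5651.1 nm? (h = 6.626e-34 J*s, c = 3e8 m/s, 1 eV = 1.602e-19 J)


E = hc/lambda = 6.626e-34 * 3e8 / 5.651e-06 = 3.518e-20 J = 0.2196 eV

0.2196 eV


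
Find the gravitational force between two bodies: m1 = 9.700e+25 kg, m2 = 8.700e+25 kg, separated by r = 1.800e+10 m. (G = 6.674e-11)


F = G*m1*m2/r^2 = 6.674e-11 * 9.700e+25 * 8.700e+25 / (1.800e+10)^2 = 6.674e-11 * 8.439e+51 / 3.240e+20 = 1.738e+21

1.738e+21 N


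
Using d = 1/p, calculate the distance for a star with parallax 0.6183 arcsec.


d = 1/p = 1/0.6183 = 1.6173

1.6173 pc


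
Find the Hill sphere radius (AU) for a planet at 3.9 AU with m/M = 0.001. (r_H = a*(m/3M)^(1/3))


r_H = a * (m/3M)^(1/3) = 3.9 * (0.001/3)^(1/3) = 0.2704

0.2704 AU


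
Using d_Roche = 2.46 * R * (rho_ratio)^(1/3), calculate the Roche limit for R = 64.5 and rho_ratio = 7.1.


d_Roche = 2.46 * 64.5 * 7.1^(1/3) = 304.9633

304.9633


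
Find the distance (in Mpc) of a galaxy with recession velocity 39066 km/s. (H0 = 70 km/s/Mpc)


d = v / H0 = 39066 / 70 = 558.0857

558.0857 Mpc


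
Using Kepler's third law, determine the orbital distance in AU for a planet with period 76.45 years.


a = P^(2/3) = 76.45^(2/3) = 18.013

18.013 AU


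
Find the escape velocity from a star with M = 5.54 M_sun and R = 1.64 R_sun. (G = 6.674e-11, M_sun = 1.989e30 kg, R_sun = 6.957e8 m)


M = 5.54 * 1.989e30 kg = 1.101906e+31 kg; R = 1.64 * 6.957e8 m = 1.140948e+09 m. v_esc = sqrt(2GM/R) = sqrt(2 * 6.674e-11 * 1.101906e+31 / 1.140948e+09) = 1.135e+06

1.135e+06 m/s


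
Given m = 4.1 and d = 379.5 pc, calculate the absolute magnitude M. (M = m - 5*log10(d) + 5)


M = m - 5*log10(d) + 5 = 4.1 - 5*log10(379.5) + 5 = -3.7961

-3.7961


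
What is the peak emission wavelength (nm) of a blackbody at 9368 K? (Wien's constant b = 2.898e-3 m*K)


lam_max = b / T = 2.898e-3 / 9368 = 3.094e-07 m = 309.351 nm

309.351 nm


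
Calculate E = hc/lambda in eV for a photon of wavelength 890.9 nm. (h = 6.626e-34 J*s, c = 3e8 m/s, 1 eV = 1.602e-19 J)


E = hc/lambda = 6.626e-34 * 3e8 / 8.909e-07 = 2.231e-19 J = 1.3928 eV

1.3928 eV


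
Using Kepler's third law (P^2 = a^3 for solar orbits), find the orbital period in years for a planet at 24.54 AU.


P = a^(3/2) = 24.54^1.5 = 121.5659

121.5659 years


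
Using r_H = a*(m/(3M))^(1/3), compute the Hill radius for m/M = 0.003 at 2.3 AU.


r_H = a * (m/3M)^(1/3) = 2.3 * (0.003/3)^(1/3) = 0.23

0.23 AU


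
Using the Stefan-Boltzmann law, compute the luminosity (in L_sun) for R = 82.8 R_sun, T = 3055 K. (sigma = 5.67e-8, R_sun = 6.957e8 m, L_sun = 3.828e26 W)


R = 82.8 * 6.957e8 m = 5.760396e+10 m. L = 4*pi*R^2*sigma*T^4 = 4*pi*(5.760396e+10)^2 * 5.67e-8 * 3055^4 = 2.059408313e+29 W. L/L_sun = 2.059408313e+29 / 3.828e26 = 537.9855

537.9855 L_sun


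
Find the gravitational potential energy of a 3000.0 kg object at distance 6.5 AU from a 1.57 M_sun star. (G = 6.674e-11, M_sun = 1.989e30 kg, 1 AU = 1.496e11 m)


M = 1.57 * 1.989e30 kg = 3.12273e+30 kg; r = 6.5 AU * 1.496e11 m/AU = 9.724e+11 m. U = -GM*m/r = -(6.674e-11 * 3.12273e+30 * 3000.0) / 9.724e+11 = -6.430e+11

-6.430e+11 J


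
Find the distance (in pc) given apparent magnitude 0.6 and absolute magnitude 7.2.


d = 10^((m - M + 5)/5) = 10^((0.6 - 7.2 + 5)/5) = 0.4786

0.4786 pc


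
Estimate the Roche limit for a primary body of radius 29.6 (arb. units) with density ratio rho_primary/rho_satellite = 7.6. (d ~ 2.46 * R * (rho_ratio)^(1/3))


d_Roche = 2.46 * 29.6 * 7.6^(1/3) = 143.1632

143.1632


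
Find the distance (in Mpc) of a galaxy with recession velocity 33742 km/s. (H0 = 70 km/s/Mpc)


d = v / H0 = 33742 / 70 = 482.0286

482.0286 Mpc


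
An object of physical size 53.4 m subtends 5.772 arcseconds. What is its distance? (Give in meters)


D = size / theta_rad, theta_rad = 5.772 * pi/(180*3600) = 2.798e-05, D = 1.908e+06

1.908e+06 m


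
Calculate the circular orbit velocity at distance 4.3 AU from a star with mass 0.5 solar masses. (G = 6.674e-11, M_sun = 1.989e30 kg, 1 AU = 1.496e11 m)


v = sqrt(GM/r) = sqrt(6.674e-11 * 9.945e+29 / 6.433e+11) = 10157.7021

10157.7021 m/s


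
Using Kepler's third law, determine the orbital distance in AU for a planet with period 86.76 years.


a = P^(2/3) = 86.76^(2/3) = 19.5981

19.5981 AU


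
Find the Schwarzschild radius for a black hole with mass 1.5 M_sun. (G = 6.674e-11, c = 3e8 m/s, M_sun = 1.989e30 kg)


M = 1.5 * 1.989e30 kg = 2.9835e+30 kg. rs = 2GM/c^2 = 2 * 6.674e-11 * 2.9835e+30 / (3e8)^2 = 4424.862

4424.862 m


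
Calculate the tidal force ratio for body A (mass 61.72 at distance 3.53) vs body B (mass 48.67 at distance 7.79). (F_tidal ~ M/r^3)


Ratio = (M1/r1^3) / (M2/r2^3) = (61.72/3.53^3) / (48.67/7.79^3) = 13.6286

13.6286


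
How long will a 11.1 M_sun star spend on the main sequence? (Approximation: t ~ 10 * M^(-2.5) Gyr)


t = 10 * M^(-2.5) = 10 * 11.1^(-2.5) = 0.0244

0.0244 Gyr


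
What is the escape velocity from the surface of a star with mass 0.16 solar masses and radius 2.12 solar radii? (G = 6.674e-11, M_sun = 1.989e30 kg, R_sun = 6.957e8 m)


M = 0.16 * 1.989e30 kg = 3.1824e+29 kg; R = 2.12 * 6.957e8 m = 1.474884e+09 m. v_esc = sqrt(2GM/R) = sqrt(2 * 6.674e-11 * 3.1824e+29 / 1.474884e+09) = 169709.6547

169709.6547 m/s


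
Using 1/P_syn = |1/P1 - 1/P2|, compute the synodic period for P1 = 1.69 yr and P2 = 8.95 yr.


1/P_syn = |1/P1 - 1/P2| = |1/1.69 - 1/8.95| => P_syn = 2.0834

2.0834 years


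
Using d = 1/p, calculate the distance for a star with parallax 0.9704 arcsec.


d = 1/p = 1/0.9704 = 1.0305

1.0305 pc


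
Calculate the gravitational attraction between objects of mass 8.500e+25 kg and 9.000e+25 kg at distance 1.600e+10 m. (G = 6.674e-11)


F = G*m1*m2/r^2 = 6.674e-11 * 8.500e+25 * 9.000e+25 / (1.600e+10)^2 = 6.674e-11 * 7.650e+51 / 2.560e+20 = 1.994e+21

1.994e+21 N
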